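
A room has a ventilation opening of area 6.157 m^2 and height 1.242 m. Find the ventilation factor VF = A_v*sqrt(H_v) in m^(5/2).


sqrt(H_v) = 1.1145
VF = 6.157 * 1.1145 = 6.8617 m^(5/2)

6.8617 m^(5/2)


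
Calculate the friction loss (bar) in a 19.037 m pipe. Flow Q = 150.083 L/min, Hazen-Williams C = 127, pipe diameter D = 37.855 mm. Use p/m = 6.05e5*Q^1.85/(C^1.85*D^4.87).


Q^1.85 = 10622
C^1.85 = 7799.0
D^4.87 = 4.8469e+07
p/m = 0.017001 bar/m
p_total = 0.017001 * 19.037 = 0.32365 bar

0.32365 bar


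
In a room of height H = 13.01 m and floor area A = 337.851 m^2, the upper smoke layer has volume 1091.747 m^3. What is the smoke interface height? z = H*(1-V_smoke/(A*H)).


V/(A*H) = 0.24838
1 - 0.24838 = 0.75162
z = 13.01 * 0.75162 = 9.7786 m

9.7786 m


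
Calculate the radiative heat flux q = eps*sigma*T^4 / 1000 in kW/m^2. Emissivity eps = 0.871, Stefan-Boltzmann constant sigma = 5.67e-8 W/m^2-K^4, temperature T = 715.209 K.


T^4 = 2.6166e+11
q = 0.871 * 5.67e-8 * 2.6166e+11 / 1000 = 12.922 kW/m^2

12.922 kW/m^2


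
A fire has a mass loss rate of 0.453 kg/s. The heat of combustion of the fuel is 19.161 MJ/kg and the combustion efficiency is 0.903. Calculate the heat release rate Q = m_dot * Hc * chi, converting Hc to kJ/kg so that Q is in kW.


Hc = 19.161 MJ/kg = 19.161 * 1000 kJ/kg = 19161 kJ/kg
Q = 0.453 kg/s * 19161 kJ/kg * 0.903 = 7838.0 kW

7838.0 kW


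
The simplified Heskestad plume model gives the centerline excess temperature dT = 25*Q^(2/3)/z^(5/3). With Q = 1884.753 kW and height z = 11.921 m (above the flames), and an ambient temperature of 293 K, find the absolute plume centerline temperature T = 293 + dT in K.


Q^(2/3) = 152.58
z^(5/3) = 62.209
dT = 25 * 152.58 / 62.209 = 61.318 K
T = 293 + 61.318 = 354.32 K

354.32 K


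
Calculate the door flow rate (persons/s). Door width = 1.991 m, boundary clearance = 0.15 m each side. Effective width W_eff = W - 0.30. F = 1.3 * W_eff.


W_eff = 1.991 - 0.30 = 1.691 m
F = 1.3 * 1.691 = 2.1983 persons/s

2.1983 persons/s


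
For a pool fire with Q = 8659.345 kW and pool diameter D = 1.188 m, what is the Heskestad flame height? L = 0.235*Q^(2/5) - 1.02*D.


Q^(2/5) = 37.583
0.235 * Q^(2/5) = 8.8321
1.02 * D = 1.2118
L = 7.6203 m

7.6203 m


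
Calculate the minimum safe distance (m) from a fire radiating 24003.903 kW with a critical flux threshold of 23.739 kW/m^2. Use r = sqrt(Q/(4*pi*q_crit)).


4*pi*q_crit = 298.31
Q/(4*pi*q_crit) = 80.465
r = sqrt(80.465) = 8.9703 m

8.9703 m


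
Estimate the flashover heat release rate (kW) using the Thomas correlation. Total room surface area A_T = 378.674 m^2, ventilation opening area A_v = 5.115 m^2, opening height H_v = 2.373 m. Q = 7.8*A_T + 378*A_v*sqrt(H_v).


7.8*A_T = 2953.7
sqrt(H_v) = 1.5405
378*A_v*sqrt(H_v) = 2978.4
Q = 2953.7 + 2978.4 = 5932.1 kW

5932.1 kW


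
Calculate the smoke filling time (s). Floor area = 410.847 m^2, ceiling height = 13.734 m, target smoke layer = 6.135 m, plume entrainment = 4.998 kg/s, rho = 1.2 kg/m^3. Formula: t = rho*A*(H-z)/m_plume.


H - z = 7.599 m
t = 1.2 * 410.847 * 7.599 / 4.998 = 749.59 s

749.59 s


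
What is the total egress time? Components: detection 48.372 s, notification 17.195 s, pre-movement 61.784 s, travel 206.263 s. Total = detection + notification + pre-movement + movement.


Total = 48.372 + 17.195 + 61.784 + 206.263 = 333.614 s

333.614 s


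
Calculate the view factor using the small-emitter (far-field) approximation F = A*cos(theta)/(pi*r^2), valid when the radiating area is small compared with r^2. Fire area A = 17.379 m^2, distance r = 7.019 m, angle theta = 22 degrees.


cos(22 deg) = 0.92718
pi*r^2 = 154.77
F = 17.379 * 0.92718 / 154.77 = 0.10411

0.10411


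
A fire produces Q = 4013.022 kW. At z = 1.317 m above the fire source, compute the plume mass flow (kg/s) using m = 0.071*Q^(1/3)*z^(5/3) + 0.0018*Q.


Q^(1/3) = 15.891
z^(5/3) = 1.5824
First term = 0.071 * 15.891 * 1.5824 = 1.7854
Second term = 0.0018 * 4013.022 = 7.2234
m = 9.0088 kg/s

9.0088 kg/s


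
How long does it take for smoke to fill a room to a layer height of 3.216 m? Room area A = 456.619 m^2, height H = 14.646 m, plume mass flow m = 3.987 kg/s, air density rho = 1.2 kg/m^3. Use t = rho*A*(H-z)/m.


H - z = 11.43 m
t = 1.2 * 456.619 * 11.43 / 3.987 = 1570.9 s

1570.9 s


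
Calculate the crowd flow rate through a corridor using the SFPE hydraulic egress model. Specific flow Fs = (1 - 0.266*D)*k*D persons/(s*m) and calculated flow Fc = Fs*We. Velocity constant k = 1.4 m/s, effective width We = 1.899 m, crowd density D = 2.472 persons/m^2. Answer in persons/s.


1 - 0.266*D = 1 - 0.266*2.472 = 0.34245
Fs = 0.34245 * 1.4 * 2.472 = 1.1851 persons/(s*m)
Fc = 1.1851 * 1.899 = 2.2506 persons/s

2.2506 persons/s


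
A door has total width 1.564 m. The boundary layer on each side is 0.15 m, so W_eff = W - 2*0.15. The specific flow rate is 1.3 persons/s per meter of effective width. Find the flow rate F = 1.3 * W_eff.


W_eff = 1.564 - 0.30 = 1.264 m
F = 1.3 * 1.264 = 1.6432 persons/s

1.6432 persons/s


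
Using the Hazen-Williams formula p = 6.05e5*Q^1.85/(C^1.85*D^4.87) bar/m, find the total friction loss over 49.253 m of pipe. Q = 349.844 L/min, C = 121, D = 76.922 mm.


Q^1.85 = 50836
C^1.85 = 7131.0
D^4.87 = 1.5313e+09
p/m = 0.0028165 bar/m
p_total = 0.0028165 * 49.253 = 0.13872 bar

0.13872 bar


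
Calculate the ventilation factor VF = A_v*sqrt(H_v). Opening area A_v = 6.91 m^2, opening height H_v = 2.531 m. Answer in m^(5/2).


sqrt(H_v) = 1.5909
VF = 6.91 * 1.5909 = 10.993 m^(5/2)

10.993 m^(5/2)


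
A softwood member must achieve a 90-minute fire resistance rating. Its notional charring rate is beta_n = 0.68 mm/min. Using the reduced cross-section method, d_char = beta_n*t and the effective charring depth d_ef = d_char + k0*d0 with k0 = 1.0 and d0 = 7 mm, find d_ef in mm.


d_char = 0.68 * 90 = 61.2 mm
d_ef = 61.2 + 1.0*7 = 68.2 mm

68.2 mm


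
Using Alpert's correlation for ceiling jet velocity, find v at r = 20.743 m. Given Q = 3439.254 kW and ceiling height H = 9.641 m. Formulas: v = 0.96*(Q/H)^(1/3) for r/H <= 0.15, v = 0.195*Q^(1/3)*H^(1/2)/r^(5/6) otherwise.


r/H = 20.743 / 9.641 = 2.1515
r/H > 0.15, so v = 0.195*Q^(1/3)*H^(1/2)/r^(5/6)
Q^(1/3) = 15.095
H^(1/2) = 3.1050
r^(5/6) = 12.514
v = 0.195 * 15.095 * 3.1050 / 12.514 = 0.73034 m/s

0.73034 m/s


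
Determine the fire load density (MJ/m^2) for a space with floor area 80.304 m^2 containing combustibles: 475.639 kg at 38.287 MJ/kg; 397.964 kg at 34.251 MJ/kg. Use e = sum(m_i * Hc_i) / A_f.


Total energy = 475.639*38.287 + 397.964*34.251
= 18210.79 + 13630.66
= 31841.46 MJ
e = 31841.46 / 80.304 = 396.51 MJ/m^2

396.51 MJ/m^2


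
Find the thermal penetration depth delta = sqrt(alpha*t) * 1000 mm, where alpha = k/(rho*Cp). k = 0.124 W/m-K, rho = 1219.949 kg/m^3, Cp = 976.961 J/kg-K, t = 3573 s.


alpha = 0.124 / (1219.949 * 976.961) = 1.0404e-07 m^2/s
alpha * t = 0.00037174
delta = sqrt(0.00037174) * 1000 = 19.280 mm

19.280 mm


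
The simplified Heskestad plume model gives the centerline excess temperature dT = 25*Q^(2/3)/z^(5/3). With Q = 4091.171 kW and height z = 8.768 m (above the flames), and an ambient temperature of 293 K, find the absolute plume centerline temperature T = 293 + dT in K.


Q^(2/3) = 255.80
z^(5/3) = 37.282
dT = 25 * 255.80 / 37.282 = 171.53 K
T = 293 + 171.53 = 464.53 K

464.53 K


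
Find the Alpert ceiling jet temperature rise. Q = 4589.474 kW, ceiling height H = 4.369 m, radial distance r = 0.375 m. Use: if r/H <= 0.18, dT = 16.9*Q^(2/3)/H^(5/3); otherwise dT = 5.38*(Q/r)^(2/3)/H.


r/H = 0.375 / 4.369 = 0.085832
r/H <= 0.18, so dT = 16.9*Q^(2/3)/H^(5/3)
Q^(2/3) = 276.17
H^(5/3) = 11.676
dT = 16.9 * 276.17 / 11.676 = 399.72 K

399.72 K


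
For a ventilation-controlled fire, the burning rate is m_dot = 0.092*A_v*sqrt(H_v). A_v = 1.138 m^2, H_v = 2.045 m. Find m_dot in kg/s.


sqrt(H_v) = 1.4300
m_dot = 0.092 * 1.138 * 1.4300 = 0.14972 kg/s

0.14972 kg/s


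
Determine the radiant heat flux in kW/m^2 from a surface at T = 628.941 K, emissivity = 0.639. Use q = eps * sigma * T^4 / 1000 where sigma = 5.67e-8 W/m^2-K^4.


T^4 = 1.5647e+11
q = 0.639 * 5.67e-8 * 1.5647e+11 / 1000 = 5.6692 kW/m^2

5.6692 kW/m^2


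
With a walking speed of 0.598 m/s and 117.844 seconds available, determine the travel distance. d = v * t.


d = 0.598 * 117.844 = 70.471 m

70.471 m


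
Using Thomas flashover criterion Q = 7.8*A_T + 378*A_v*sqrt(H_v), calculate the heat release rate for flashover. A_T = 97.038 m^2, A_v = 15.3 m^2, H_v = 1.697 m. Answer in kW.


7.8*A_T = 756.90
sqrt(H_v) = 1.3027
378*A_v*sqrt(H_v) = 7534.0
Q = 756.90 + 7534.0 = 8290.9 kW

8290.9 kW


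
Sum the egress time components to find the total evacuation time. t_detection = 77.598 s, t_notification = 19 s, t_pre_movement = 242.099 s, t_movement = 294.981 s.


Total = 77.598 + 19 + 242.099 + 294.981 = 633.678 s

633.678 s


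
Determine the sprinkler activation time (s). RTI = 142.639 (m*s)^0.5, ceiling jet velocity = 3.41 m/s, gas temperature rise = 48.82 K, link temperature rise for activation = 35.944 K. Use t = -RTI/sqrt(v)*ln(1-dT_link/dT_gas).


dT_link/dT_gas = 0.73626
ln(1 - 0.73626) = -1.3328
t = -142.639 / sqrt(3.41) * -1.3328 = 102.95 s

102.95 s


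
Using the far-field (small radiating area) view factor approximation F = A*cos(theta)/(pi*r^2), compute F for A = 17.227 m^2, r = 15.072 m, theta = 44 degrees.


cos(44 deg) = 0.71934
pi*r^2 = 713.66
F = 17.227 * 0.71934 / 713.66 = 0.017364

0.017364


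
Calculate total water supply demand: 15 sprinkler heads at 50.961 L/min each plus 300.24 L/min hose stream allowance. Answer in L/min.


Sprinkler demand = 15 * 50.961 = 764.415 L/min
Total = 764.415 + 300.24 = 1064.655 L/min

1064.655 L/min


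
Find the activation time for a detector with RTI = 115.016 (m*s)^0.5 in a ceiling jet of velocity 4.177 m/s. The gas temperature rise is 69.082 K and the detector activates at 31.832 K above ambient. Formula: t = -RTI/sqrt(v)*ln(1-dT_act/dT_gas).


dT_act/dT_gas = 0.46079
ln(1 - 0.46079) = -0.61764
t = -115.016 / sqrt(4.177) * -0.61764 = 34.759 s

34.759 s


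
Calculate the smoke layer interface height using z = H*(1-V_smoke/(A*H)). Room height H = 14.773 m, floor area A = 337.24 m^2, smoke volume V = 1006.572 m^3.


V/(A*H) = 0.20204
1 - 0.20204 = 0.79796
z = 14.773 * 0.79796 = 11.788 m

11.788 m


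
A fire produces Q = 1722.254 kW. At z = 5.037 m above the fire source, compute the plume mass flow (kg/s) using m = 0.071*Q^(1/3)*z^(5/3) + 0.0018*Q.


Q^(1/3) = 11.987
z^(5/3) = 14.801
First term = 0.071 * 11.987 * 14.801 = 12.596
Second term = 0.0018 * 1722.254 = 3.1001
m = 15.696 kg/s

15.696 kg/s


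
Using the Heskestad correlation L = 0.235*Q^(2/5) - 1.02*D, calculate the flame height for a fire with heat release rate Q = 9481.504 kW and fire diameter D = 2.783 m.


Q^(2/5) = 38.972
0.235 * Q^(2/5) = 9.1584
1.02 * D = 2.8387
L = 6.3197 m

6.3197 m


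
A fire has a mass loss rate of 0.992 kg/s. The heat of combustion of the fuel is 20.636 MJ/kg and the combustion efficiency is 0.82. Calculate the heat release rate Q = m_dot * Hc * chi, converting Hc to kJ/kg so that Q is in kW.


Hc = 20.636 MJ/kg = 20.636 * 1000 kJ/kg = 20636 kJ/kg
Q = 0.992 kg/s * 20636 kJ/kg * 0.82 = 16786 kW

16786 kW


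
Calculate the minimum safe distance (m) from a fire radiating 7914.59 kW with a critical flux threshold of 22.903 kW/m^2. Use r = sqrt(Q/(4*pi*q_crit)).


4*pi*q_crit = 287.81
Q/(4*pi*q_crit) = 27.500
r = sqrt(27.500) = 5.2440 m

5.2440 m


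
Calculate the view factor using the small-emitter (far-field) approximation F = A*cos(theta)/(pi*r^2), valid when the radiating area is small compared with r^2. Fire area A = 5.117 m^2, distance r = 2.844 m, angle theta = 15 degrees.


cos(15 deg) = 0.96593
pi*r^2 = 25.410
F = 5.117 * 0.96593 / 25.410 = 0.19451

0.19451


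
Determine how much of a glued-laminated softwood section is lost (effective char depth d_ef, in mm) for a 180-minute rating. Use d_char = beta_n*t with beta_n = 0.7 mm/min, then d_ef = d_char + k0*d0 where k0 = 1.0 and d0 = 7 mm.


d_char = 0.7 * 180 = 126 mm
d_ef = 126 + 1.0*7 = 133 mm

133 mm


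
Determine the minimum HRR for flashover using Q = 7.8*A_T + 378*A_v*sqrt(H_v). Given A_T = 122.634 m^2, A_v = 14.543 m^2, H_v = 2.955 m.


7.8*A_T = 956.55
sqrt(H_v) = 1.7190
378*A_v*sqrt(H_v) = 9449.8
Q = 956.55 + 9449.8 = 10406 kW

10406 kW


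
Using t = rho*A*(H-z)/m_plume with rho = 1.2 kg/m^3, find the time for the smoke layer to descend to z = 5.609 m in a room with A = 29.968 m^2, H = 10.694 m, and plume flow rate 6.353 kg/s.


H - z = 5.085 m
t = 1.2 * 29.968 * 5.085 / 6.353 = 28.784 s

28.784 s


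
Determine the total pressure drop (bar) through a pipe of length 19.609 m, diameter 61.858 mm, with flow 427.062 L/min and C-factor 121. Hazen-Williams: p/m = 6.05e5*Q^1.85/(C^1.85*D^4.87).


Q^1.85 = 73520
C^1.85 = 7131.0
D^4.87 = 5.2978e+08
p/m = 0.011774 bar/m
p_total = 0.011774 * 19.609 = 0.23087 bar

0.23087 bar


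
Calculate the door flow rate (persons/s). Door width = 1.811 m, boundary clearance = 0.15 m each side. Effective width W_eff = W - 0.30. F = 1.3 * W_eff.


W_eff = 1.811 - 0.30 = 1.511 m
F = 1.3 * 1.511 = 1.9643 persons/s

1.9643 persons/s


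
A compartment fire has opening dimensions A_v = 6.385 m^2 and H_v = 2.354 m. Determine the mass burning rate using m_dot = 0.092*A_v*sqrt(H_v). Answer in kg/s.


sqrt(H_v) = 1.5343
m_dot = 0.092 * 6.385 * 1.5343 = 0.90126 kg/s

0.90126 kg/s


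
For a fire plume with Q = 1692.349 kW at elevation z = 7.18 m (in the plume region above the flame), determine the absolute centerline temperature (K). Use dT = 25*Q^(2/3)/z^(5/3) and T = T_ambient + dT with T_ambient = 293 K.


Q^(2/3) = 142.01
z^(5/3) = 26.722
dT = 25 * 142.01 / 26.722 = 132.86 K
T = 293 + 132.86 = 425.86 K

425.86 K


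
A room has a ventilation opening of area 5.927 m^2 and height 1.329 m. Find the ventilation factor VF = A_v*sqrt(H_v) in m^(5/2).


sqrt(H_v) = 1.1528
VF = 5.927 * 1.1528 = 6.8328 m^(5/2)

6.8328 m^(5/2)


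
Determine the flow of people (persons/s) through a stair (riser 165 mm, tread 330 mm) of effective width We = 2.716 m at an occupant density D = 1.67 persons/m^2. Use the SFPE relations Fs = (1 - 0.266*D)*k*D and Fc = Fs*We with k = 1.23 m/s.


1 - 0.266*D = 1 - 0.266*1.67 = 0.55578
Fs = 0.55578 * 1.23 * 1.67 = 1.1416 persons/(s*m)
Fc = 1.1416 * 2.716 = 3.1007 persons/s

3.1007 persons/s


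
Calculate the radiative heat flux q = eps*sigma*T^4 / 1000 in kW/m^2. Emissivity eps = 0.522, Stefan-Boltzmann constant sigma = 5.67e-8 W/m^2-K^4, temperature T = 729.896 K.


T^4 = 2.8382e+11
q = 0.522 * 5.67e-8 * 2.8382e+11 / 1000 = 8.4004 kW/m^2

8.4004 kW/m^2


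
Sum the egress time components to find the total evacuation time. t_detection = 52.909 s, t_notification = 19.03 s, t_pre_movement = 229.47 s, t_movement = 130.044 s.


Total = 52.909 + 19.03 + 229.47 + 130.044 = 431.453 s

431.453 s


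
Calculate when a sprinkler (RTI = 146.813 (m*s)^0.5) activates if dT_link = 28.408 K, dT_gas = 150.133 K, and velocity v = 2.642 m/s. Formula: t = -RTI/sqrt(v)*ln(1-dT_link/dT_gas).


dT_link/dT_gas = 0.18922
ln(1 - 0.18922) = -0.20976
t = -146.813 / sqrt(2.642) * -0.20976 = 18.946 s

18.946 s


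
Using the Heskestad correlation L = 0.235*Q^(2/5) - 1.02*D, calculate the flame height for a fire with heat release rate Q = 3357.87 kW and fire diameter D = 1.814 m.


Q^(2/5) = 25.729
0.235 * Q^(2/5) = 6.0464
1.02 * D = 1.8503
L = 4.1961 m

4.1961 m


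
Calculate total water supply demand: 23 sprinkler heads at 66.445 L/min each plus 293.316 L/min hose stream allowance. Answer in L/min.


Sprinkler demand = 23 * 66.445 = 1528.235 L/min
Total = 1528.235 + 293.316 = 1821.551 L/min

1821.551 L/min


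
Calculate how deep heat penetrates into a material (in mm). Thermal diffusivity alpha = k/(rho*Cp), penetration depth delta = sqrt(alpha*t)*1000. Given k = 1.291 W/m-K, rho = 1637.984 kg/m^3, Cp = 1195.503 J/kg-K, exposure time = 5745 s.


alpha = 1.291 / (1637.984 * 1195.503) = 6.5927e-07 m^2/s
alpha * t = 0.0037875
delta = sqrt(0.0037875) * 1000 = 61.543 mm

61.543 mm


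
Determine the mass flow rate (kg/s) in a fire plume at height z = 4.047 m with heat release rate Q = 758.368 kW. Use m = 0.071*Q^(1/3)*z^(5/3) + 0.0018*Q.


Q^(1/3) = 9.1193
z^(5/3) = 10.278
First term = 0.071 * 9.1193 * 10.278 = 6.6544
Second term = 0.0018 * 758.368 = 1.3651
m = 8.0194 kg/s

8.0194 kg/s


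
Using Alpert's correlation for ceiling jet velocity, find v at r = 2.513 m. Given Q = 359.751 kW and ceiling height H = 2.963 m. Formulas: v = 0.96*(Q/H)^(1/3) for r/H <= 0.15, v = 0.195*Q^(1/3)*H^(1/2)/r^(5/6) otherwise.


r/H = 2.513 / 2.963 = 0.84813
r/H > 0.15, so v = 0.195*Q^(1/3)*H^(1/2)/r^(5/6)
Q^(1/3) = 7.1121
H^(1/2) = 1.7213
r^(5/6) = 2.1552
v = 0.195 * 7.1121 * 1.7213 / 2.1552 = 1.1077 m/s

1.1077 m/s


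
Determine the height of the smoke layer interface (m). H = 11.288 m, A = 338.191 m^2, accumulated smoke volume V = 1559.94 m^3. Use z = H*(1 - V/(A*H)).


V/(A*H) = 0.40863
1 - 0.40863 = 0.59137
z = 11.288 * 0.59137 = 6.6754 m

6.6754 m


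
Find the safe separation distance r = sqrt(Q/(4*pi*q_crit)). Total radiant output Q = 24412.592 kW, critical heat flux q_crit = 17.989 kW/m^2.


4*pi*q_crit = 226.06
Q/(4*pi*q_crit) = 107.99
r = sqrt(107.99) = 10.392 m

10.392 m


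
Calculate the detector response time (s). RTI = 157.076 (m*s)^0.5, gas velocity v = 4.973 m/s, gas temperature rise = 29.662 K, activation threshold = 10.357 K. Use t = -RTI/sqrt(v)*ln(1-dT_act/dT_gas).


dT_act/dT_gas = 0.34917
ln(1 - 0.34917) = -0.42950
t = -157.076 / sqrt(4.973) * -0.42950 = 30.253 s

30.253 s


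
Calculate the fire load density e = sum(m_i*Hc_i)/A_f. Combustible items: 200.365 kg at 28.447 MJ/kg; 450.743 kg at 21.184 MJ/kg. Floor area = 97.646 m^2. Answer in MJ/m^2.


Total energy = 200.365*28.447 + 450.743*21.184
= 5699.783 + 9548.540
= 15248.32 MJ
e = 15248.32 / 97.646 = 156.16 MJ/m^2

156.16 MJ/m^2


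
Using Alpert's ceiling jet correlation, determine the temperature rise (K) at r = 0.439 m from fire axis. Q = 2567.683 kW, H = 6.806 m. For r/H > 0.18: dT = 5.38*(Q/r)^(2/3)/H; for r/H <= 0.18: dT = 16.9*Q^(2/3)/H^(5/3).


r/H = 0.439 / 6.806 = 0.064502
r/H <= 0.18, so dT = 16.9*Q^(2/3)/H^(5/3)
Q^(2/3) = 187.51
H^(5/3) = 24.443
dT = 16.9 * 187.51 / 24.443 = 129.65 K

129.65 K


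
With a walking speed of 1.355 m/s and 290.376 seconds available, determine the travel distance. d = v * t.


d = 1.355 * 290.376 = 393.46 m

393.46 m


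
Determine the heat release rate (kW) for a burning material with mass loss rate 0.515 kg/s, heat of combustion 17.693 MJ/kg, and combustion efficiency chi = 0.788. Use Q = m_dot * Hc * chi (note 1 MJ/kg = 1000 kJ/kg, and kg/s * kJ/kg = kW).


Hc = 17.693 MJ/kg = 17.693 * 1000 kJ/kg = 17693 kJ/kg
Q = 0.515 kg/s * 17693 kJ/kg * 0.788 = 7180.2 kW

7180.2 kW


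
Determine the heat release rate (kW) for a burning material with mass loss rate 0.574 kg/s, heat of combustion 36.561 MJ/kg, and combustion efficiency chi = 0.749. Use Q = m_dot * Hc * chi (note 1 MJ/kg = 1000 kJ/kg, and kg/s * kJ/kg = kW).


Hc = 36.561 MJ/kg = 36.561 * 1000 kJ/kg = 36561 kJ/kg
Q = 0.574 kg/s * 36561 kJ/kg * 0.749 = 15719 kW

15719 kW


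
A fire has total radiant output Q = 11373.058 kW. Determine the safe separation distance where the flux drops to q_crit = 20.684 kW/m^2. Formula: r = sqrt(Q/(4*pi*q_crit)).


4*pi*q_crit = 259.92
Q/(4*pi*q_crit) = 43.756
r = sqrt(43.756) = 6.6148 m

6.6148 m


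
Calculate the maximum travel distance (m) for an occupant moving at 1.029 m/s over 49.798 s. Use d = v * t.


d = 1.029 * 49.798 = 51.242 m

51.242 m


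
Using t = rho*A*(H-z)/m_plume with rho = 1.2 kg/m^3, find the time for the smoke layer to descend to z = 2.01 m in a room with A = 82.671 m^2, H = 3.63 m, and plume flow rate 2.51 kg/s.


H - z = 1.62 m
t = 1.2 * 82.671 * 1.62 / 2.51 = 64.029 s

64.029 s


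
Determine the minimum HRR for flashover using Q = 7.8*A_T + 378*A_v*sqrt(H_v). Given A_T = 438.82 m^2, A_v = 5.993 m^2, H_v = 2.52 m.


7.8*A_T = 3422.796
sqrt(H_v) = 1.5875
378*A_v*sqrt(H_v) = 3596.1
Q = 3422.796 + 3596.1 = 7018.9 kW

7018.9 kW


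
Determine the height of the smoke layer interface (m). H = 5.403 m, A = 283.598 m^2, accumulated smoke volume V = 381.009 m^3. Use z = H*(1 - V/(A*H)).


V/(A*H) = 0.24865
1 - 0.24865 = 0.75135
z = 5.403 * 0.75135 = 4.0595 m

4.0595 m


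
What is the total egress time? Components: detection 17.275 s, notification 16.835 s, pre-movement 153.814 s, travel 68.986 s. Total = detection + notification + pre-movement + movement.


Total = 17.275 + 16.835 + 153.814 + 68.986 = 256.91 s

256.91 s


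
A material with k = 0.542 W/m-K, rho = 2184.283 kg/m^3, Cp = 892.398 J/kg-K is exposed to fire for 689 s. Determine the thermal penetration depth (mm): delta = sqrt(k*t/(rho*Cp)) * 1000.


alpha = 0.542 / (2184.283 * 892.398) = 2.7806e-07 m^2/s
alpha * t = 0.00019158
delta = sqrt(0.00019158) * 1000 = 13.841 mm

13.841 mm


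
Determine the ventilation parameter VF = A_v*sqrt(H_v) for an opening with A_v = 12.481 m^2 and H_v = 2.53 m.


sqrt(H_v) = 1.5906
VF = 12.481 * 1.5906 = 19.852 m^(5/2)

19.852 m^(5/2)


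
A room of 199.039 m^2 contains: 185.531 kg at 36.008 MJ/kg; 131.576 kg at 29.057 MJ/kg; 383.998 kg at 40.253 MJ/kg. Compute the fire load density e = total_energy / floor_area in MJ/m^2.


Total energy = 185.531*36.008 + 131.576*29.057 + 383.998*40.253
= 6680.600 + 3823.204 + 15457.07
= 25960.88 MJ
e = 25960.88 / 199.039 = 130.43 MJ/m^2

130.43 MJ/m^2


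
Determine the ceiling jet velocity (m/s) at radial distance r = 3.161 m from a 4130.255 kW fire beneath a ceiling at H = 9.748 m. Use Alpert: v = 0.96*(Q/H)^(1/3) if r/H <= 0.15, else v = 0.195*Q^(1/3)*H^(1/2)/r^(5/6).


r/H = 3.161 / 9.748 = 0.32427
r/H > 0.15, so v = 0.195*Q^(1/3)*H^(1/2)/r^(5/6)
Q^(1/3) = 16.044
H^(1/2) = 3.1222
r^(5/6) = 2.6093
v = 0.195 * 16.044 * 3.1222 / 2.6093 = 3.7437 m/s

3.7437 m/s


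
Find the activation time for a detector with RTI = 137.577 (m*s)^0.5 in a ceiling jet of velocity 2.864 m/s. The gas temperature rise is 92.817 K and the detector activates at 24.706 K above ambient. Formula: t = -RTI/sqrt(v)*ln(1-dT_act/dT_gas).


dT_act/dT_gas = 0.26618
ln(1 - 0.26618) = -0.30949
t = -137.577 / sqrt(2.864) * -0.30949 = 25.160 s

25.160 s


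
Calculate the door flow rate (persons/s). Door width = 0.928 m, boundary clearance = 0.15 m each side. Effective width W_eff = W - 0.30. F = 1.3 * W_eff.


W_eff = 0.928 - 0.30 = 0.628 m
F = 1.3 * 0.628 = 0.81640 persons/s

0.81640 persons/s


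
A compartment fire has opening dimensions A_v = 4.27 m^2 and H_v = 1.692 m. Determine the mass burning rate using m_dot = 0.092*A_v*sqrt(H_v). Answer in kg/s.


sqrt(H_v) = 1.3008
m_dot = 0.092 * 4.27 * 1.3008 = 0.51099 kg/s

0.51099 kg/s


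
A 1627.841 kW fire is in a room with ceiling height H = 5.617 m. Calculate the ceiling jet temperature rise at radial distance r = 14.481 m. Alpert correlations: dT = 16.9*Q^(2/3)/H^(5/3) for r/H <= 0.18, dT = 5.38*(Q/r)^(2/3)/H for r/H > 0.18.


r/H = 14.481 / 5.617 = 2.5781
r/H > 0.18, so dT = 5.38*(Q/r)^(2/3)/H
Q/r = 112.41
(Q/r)^(2/3) = 23.292
dT = 5.38 * 23.292 / 5.617 = 22.309 K

22.309 K


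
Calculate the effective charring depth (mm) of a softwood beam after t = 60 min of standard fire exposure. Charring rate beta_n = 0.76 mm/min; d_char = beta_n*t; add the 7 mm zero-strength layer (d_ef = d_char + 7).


d_char = 0.76 * 60 = 45.6 mm
d_ef = 45.6 + 1.0*7 = 52.6 mm

52.6 mm


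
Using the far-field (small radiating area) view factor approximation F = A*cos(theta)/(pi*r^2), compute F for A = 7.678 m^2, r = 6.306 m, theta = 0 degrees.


cos(0 deg) = 1
pi*r^2 = 124.93
F = 7.678 * 1 / 124.93 = 0.061460

0.061460


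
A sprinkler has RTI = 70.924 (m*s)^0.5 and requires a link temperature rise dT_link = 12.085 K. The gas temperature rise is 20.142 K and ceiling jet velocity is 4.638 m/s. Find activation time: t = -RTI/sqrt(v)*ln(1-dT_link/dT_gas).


dT_link/dT_gas = 0.59999
ln(1 - 0.59999) = -0.91627
t = -70.924 / sqrt(4.638) * -0.91627 = 30.175 s

30.175 s


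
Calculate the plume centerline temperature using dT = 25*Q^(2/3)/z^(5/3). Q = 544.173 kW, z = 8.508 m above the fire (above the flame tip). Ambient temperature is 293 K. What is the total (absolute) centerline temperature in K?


Q^(2/3) = 66.654
z^(5/3) = 35.458
dT = 25 * 66.654 / 35.458 = 46.995 K
T = 293 + 46.995 = 340.00 K

340.00 K


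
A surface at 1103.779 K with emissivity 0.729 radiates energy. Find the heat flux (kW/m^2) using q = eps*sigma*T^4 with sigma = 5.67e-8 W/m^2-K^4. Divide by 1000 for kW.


T^4 = 1.4843e+12
q = 0.729 * 5.67e-8 * 1.4843e+12 / 1000 = 61.353 kW/m^2

61.353 kW/m^2


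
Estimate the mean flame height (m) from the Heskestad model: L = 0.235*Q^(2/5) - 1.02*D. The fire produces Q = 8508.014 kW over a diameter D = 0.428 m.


Q^(2/5) = 37.319
0.235 * Q^(2/5) = 8.7700
1.02 * D = 0.43656
L = 8.3334 m

8.3334 m


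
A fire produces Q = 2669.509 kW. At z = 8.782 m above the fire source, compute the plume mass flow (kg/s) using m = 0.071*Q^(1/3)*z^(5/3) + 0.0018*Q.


Q^(1/3) = 13.872
z^(5/3) = 37.381
First term = 0.071 * 13.872 * 37.381 = 36.818
Second term = 0.0018 * 2669.509 = 4.8051
m = 41.623 kg/s

41.623 kg/s


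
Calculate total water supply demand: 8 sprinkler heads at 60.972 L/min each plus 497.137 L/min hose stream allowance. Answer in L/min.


Sprinkler demand = 8 * 60.972 = 487.776 L/min
Total = 487.776 + 497.137 = 984.913 L/min

984.913 L/min


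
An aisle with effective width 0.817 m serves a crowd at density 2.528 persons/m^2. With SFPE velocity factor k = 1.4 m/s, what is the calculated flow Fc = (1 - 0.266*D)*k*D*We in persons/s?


1 - 0.266*D = 1 - 0.266*2.528 = 0.32755
Fs = 0.32755 * 1.4 * 2.528 = 1.1593 persons/(s*m)
Fc = 1.1593 * 0.817 = 0.94713 persons/s

0.94713 persons/s


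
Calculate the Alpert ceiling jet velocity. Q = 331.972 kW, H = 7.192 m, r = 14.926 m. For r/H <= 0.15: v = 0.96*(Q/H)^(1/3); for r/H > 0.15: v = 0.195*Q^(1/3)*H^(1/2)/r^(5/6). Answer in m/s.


r/H = 14.926 / 7.192 = 2.0754
r/H > 0.15, so v = 0.195*Q^(1/3)*H^(1/2)/r^(5/6)
Q^(1/3) = 6.9242
H^(1/2) = 2.6818
r^(5/6) = 9.5123
v = 0.195 * 6.9242 * 2.6818 / 9.5123 = 0.38066 m/s

0.38066 m/s


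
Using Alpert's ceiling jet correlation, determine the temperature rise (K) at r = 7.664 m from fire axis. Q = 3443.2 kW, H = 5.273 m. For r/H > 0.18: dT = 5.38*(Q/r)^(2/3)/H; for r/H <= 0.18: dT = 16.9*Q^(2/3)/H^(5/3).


r/H = 7.664 / 5.273 = 1.4534
r/H > 0.18, so dT = 5.38*(Q/r)^(2/3)/H
Q/r = 449.27
(Q/r)^(2/3) = 58.659
dT = 5.38 * 58.659 / 5.273 = 59.850 K

59.850 K


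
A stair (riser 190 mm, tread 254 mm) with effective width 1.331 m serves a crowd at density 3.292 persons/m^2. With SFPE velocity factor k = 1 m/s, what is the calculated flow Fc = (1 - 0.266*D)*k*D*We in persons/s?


1 - 0.266*D = 1 - 0.266*3.292 = 0.12433
Fs = 0.12433 * 1 * 3.292 = 0.40929 persons/(s*m)
Fc = 0.40929 * 1.331 = 0.54476 persons/s

0.54476 persons/s


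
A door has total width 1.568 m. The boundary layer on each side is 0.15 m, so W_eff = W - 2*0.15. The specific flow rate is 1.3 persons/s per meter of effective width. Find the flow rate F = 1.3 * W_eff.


W_eff = 1.568 - 0.30 = 1.268 m
F = 1.3 * 1.268 = 1.6484 persons/s

1.6484 persons/s


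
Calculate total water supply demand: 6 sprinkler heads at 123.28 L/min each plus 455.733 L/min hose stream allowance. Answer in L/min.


Sprinkler demand = 6 * 123.28 = 739.68 L/min
Total = 739.68 + 455.733 = 1195.413 L/min

1195.413 L/min


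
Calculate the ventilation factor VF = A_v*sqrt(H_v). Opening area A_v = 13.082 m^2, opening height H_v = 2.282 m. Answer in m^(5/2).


sqrt(H_v) = 1.5106
VF = 13.082 * 1.5106 = 19.762 m^(5/2)

19.762 m^(5/2)


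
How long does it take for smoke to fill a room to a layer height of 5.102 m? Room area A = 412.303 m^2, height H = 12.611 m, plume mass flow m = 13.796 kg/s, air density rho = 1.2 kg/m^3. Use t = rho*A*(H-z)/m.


H - z = 7.509 m
t = 1.2 * 412.303 * 7.509 / 13.796 = 269.29 s

269.29 s


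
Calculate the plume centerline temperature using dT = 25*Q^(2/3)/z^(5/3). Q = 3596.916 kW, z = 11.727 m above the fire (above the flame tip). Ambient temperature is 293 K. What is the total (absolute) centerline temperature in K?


Q^(2/3) = 234.76
z^(5/3) = 60.531
dT = 25 * 234.76 / 60.531 = 96.958 K
T = 293 + 96.958 = 389.96 K

389.96 K


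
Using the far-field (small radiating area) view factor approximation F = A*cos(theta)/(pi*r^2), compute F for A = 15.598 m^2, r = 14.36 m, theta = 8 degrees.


cos(8 deg) = 0.99027
pi*r^2 = 647.83
F = 15.598 * 0.99027 / 647.83 = 0.023843

0.023843


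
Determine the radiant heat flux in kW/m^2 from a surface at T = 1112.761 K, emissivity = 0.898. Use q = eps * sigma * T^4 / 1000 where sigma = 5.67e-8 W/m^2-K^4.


T^4 = 1.5332e+12
q = 0.898 * 5.67e-8 * 1.5332e+12 / 1000 = 78.067 kW/m^2

78.067 kW/m^2


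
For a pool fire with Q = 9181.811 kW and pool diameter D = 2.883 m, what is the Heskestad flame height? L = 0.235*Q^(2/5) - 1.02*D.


Q^(2/5) = 38.474
0.235 * Q^(2/5) = 9.0415
1.02 * D = 2.9407
L = 6.1008 m

6.1008 m


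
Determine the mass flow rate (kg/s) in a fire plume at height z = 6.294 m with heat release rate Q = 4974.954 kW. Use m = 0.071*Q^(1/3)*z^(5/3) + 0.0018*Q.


Q^(1/3) = 17.071
z^(5/3) = 21.456
First term = 0.071 * 17.071 * 21.456 = 26.006
Second term = 0.0018 * 4974.954 = 8.9549
m = 34.960 kg/s

34.960 kg/s


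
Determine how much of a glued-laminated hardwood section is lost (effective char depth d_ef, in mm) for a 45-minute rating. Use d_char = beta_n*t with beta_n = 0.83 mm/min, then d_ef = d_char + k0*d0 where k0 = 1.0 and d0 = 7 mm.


d_char = 0.83 * 45 = 37.35 mm
d_ef = 37.35 + 1.0*7 = 44.35 mm

44.35 mm


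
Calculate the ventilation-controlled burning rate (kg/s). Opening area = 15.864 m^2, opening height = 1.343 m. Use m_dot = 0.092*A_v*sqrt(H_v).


sqrt(H_v) = 1.1589
m_dot = 0.092 * 15.864 * 1.1589 = 1.6914 kg/s

1.6914 kg/s


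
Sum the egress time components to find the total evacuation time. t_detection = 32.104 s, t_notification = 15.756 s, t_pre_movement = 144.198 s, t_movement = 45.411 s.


Total = 32.104 + 15.756 + 144.198 + 45.411 = 237.469 s

237.469 s


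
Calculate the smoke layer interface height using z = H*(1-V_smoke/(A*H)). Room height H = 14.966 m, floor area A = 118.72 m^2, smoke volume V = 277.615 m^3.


V/(A*H) = 0.15625
1 - 0.15625 = 0.84375
z = 14.966 * 0.84375 = 12.628 m

12.628 m


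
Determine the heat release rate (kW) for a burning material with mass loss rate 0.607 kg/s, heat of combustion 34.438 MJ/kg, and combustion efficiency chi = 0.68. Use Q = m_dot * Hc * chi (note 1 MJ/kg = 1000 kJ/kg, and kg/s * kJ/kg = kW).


Hc = 34.438 MJ/kg = 34.438 * 1000 kJ/kg = 34438 kJ/kg
Q = 0.607 kg/s * 34438 kJ/kg * 0.68 = 14215 kW

14215 kW


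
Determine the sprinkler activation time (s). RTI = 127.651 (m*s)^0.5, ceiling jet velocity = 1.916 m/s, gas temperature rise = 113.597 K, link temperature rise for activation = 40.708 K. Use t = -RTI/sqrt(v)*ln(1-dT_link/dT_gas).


dT_link/dT_gas = 0.35835
ln(1 - 0.35835) = -0.44372
t = -127.651 / sqrt(1.916) * -0.44372 = 40.920 s

40.920 s


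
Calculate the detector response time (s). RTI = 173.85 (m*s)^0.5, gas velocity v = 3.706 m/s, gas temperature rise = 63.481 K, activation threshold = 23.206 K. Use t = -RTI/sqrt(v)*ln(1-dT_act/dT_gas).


dT_act/dT_gas = 0.36556
ln(1 - 0.36556) = -0.45501
t = -173.85 / sqrt(3.706) * -0.45501 = 41.091 s

41.091 s


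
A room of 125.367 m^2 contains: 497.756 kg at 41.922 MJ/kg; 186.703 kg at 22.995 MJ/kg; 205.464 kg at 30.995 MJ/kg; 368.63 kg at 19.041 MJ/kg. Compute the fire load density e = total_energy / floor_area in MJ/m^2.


Total energy = 497.756*41.922 + 186.703*22.995 + 205.464*30.995 + 368.63*19.041
= 20866.93 + 4293.235 + 6368.357 + 7019.084
= 38547.60 MJ
e = 38547.60 / 125.367 = 307.48 MJ/m^2

307.48 MJ/m^2


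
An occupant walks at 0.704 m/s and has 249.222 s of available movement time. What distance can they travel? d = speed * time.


d = 0.704 * 249.222 = 175.45 m

175.45 m


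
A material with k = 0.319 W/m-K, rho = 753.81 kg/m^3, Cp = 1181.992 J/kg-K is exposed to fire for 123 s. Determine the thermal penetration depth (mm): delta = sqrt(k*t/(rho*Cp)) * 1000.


alpha = 0.319 / (753.81 * 1181.992) = 3.5803e-07 m^2/s
alpha * t = 4.4037e-05
delta = sqrt(4.4037e-05) * 1000 = 6.6361 mm

6.6361 mm


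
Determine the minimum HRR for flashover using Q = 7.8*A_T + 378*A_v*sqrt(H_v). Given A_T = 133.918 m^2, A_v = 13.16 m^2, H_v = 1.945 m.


7.8*A_T = 1044.6
sqrt(H_v) = 1.3946
378*A_v*sqrt(H_v) = 6937.6
Q = 1044.6 + 6937.6 = 7982.1 kW

7982.1 kW


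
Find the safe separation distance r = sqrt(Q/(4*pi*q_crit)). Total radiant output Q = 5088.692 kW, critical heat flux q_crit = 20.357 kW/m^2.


4*pi*q_crit = 255.81
Q/(4*pi*q_crit) = 19.892
r = sqrt(19.892) = 4.4601 m

4.4601 m


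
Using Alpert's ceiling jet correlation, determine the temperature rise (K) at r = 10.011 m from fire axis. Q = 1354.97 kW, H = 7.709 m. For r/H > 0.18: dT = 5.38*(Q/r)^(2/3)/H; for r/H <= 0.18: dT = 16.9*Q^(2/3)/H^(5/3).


r/H = 10.011 / 7.709 = 1.2986
r/H > 0.18, so dT = 5.38*(Q/r)^(2/3)/H
Q/r = 135.35
(Q/r)^(2/3) = 26.361
dT = 5.38 * 26.361 / 7.709 = 18.397 K

18.397 K


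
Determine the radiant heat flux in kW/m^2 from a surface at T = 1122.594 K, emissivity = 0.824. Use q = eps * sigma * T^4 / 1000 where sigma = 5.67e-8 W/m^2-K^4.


T^4 = 1.5881e+12
q = 0.824 * 5.67e-8 * 1.5881e+12 / 1000 = 74.200 kW/m^2

74.200 kW/m^2


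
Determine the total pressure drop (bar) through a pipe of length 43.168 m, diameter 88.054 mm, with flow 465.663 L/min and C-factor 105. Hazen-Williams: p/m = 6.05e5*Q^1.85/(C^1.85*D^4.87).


Q^1.85 = 86284
C^1.85 = 5485.3
D^4.87 = 2.9575e+09
p/m = 0.0032178 bar/m
p_total = 0.0032178 * 43.168 = 0.13891 bar

0.13891 bar


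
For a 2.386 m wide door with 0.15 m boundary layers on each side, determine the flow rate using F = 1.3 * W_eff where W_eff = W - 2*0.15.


W_eff = 2.386 - 0.30 = 2.086 m
F = 1.3 * 2.086 = 2.7118 persons/s

2.7118 persons/s


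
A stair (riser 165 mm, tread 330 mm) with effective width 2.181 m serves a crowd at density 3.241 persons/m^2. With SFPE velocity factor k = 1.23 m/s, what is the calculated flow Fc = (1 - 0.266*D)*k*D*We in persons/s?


1 - 0.266*D = 1 - 0.266*3.241 = 0.13789
Fs = 0.13789 * 1.23 * 3.241 = 0.54970 persons/(s*m)
Fc = 0.54970 * 2.181 = 1.1989 persons/s

1.1989 persons/s


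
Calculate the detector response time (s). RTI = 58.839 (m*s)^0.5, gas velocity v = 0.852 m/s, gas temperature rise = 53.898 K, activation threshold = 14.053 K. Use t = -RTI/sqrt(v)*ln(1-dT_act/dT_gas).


dT_act/dT_gas = 0.26073
ln(1 - 0.26073) = -0.30210
t = -58.839 / sqrt(0.852) * -0.30210 = 19.257 s

19.257 s


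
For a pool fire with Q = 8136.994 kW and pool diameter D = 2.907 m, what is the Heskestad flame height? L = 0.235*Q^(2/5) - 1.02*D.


Q^(2/5) = 36.659
0.235 * Q^(2/5) = 8.6150
1.02 * D = 2.9651
L = 5.6498 m

5.6498 m


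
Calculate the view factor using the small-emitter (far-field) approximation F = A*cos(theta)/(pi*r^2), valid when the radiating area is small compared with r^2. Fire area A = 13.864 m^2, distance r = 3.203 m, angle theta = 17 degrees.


cos(17 deg) = 0.95630
pi*r^2 = 32.230
F = 13.864 * 0.95630 / 32.230 = 0.41136

0.41136


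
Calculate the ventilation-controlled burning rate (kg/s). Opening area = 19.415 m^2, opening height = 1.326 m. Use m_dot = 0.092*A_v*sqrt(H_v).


sqrt(H_v) = 1.1515
m_dot = 0.092 * 19.415 * 1.1515 = 2.0568 kg/s

2.0568 kg/s


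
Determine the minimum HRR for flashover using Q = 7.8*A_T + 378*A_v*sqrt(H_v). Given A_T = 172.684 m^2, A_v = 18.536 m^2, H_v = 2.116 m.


7.8*A_T = 1346.9
sqrt(H_v) = 1.4546
378*A_v*sqrt(H_v) = 10192
Q = 1346.9 + 10192 = 11539 kW

11539 kW


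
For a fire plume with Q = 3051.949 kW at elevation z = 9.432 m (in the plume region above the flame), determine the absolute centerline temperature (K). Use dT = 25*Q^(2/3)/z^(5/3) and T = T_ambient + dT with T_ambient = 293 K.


Q^(2/3) = 210.40
z^(5/3) = 42.106
dT = 25 * 210.40 / 42.106 = 124.93 K
T = 293 + 124.93 = 417.93 K

417.93 K


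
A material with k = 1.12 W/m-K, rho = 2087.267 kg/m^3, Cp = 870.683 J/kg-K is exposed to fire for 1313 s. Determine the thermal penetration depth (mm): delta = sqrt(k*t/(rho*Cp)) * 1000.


alpha = 1.12 / (2087.267 * 870.683) = 6.1628e-07 m^2/s
alpha * t = 0.00080918
delta = sqrt(0.00080918) * 1000 = 28.446 mm

28.446 mm


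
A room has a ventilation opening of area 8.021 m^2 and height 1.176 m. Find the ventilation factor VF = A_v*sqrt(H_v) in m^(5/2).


sqrt(H_v) = 1.0844
VF = 8.021 * 1.0844 = 8.6983 m^(5/2)

8.6983 m^(5/2)


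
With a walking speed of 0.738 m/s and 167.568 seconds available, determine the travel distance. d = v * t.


d = 0.738 * 167.568 = 123.67 m

123.67 m


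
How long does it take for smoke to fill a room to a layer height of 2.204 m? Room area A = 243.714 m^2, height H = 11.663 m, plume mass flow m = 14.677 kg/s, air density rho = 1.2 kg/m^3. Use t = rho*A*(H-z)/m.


H - z = 9.459 m
t = 1.2 * 243.714 * 9.459 / 14.677 = 188.48 s

188.48 s


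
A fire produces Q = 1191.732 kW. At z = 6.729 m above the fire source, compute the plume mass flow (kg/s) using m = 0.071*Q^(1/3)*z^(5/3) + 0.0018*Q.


Q^(1/3) = 10.602
z^(5/3) = 23.984
First term = 0.071 * 10.602 * 23.984 = 18.054
Second term = 0.0018 * 1191.732 = 2.1451
m = 20.199 kg/s

20.199 kg/s


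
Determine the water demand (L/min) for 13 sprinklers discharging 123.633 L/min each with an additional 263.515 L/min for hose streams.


Sprinkler demand = 13 * 123.633 = 1607.229 L/min
Total = 1607.229 + 263.515 = 1870.744 L/min

1870.744 L/min


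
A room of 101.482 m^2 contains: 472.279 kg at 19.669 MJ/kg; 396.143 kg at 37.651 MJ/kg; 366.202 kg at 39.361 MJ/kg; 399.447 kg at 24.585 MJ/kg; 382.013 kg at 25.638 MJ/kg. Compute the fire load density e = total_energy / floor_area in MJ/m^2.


Total energy = 472.279*19.669 + 396.143*37.651 + 366.202*39.361 + 399.447*24.585 + 382.013*25.638
= 9289.256 + 14915.18 + 14414.08 + 9820.404 + 9794.049
= 58232.97 MJ
e = 58232.97 / 101.482 = 573.83 MJ/m^2

573.83 MJ/m^2


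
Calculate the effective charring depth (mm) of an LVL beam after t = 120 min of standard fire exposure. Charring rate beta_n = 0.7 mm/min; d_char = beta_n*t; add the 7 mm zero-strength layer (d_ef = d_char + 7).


d_char = 0.7 * 120 = 84 mm
d_ef = 84 + 1.0*7 = 91 mm

91 mm


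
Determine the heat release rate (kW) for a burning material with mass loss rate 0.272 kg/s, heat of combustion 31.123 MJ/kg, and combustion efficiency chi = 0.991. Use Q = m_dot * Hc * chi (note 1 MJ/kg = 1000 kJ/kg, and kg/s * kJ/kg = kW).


Hc = 31.123 MJ/kg = 31.123 * 1000 kJ/kg = 31123 kJ/kg
Q = 0.272 kg/s * 31123 kJ/kg * 0.991 = 8389.3 kW

8389.3 kW


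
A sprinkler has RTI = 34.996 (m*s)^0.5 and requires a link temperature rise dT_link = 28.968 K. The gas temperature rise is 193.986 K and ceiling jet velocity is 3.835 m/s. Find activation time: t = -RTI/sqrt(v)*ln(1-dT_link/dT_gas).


dT_link/dT_gas = 0.14933
ln(1 - 0.14933) = -0.16173
t = -34.996 / sqrt(3.835) * -0.16173 = 2.8902 s

2.8902 s


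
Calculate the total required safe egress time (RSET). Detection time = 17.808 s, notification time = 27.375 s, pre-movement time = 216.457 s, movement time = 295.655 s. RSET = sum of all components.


Total = 17.808 + 27.375 + 216.457 + 295.655 = 557.295 s

557.295 s
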